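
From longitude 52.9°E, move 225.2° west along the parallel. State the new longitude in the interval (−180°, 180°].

Start at +52.9°; shift −225.2° → -172.3°.
-172.3° already lies in (−180°, 180°].

172.3°W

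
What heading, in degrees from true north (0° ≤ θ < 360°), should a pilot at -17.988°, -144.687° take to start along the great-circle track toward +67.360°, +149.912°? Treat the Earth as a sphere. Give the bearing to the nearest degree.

339°

Δλ = 149.912 − -144.687 = 294.599°; wrapped into (−180°, 180°]: -65.401°.
θ = atan2( sin Δλ · cos φ₂ , cos φ₁ · sin φ₂ − sin φ₁ · cos φ₂ · cos Δλ )
  = atan2(-0.35000, 0.92731) = -20.678° → normalised to [0°, 360°): 339.322°.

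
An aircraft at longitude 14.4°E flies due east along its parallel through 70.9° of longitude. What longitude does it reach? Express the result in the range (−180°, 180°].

85.3°E

Start at +14.4°; shift +70.9° → +85.3°.
+85.3° already lies in (−180°, 180°].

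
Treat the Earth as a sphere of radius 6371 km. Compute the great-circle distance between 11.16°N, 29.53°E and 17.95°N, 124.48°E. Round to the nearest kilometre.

10141 km

Δλ = 124.48 − 29.53 = 94.95°.
Δφ = 17.95 − 11.16 = 6.79°.
a = sin²(Δφ/2) + cos φ₁ · cos φ₂ · sin²(Δλ/2) = 0.510442.
c = 2·atan2(√a, √(1−a)) = 1.59168 rad → d = 6371·c ≈ 10140.61 km.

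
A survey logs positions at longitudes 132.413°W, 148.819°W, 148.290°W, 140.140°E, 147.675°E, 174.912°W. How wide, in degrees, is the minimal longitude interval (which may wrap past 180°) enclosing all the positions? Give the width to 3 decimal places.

87.447°

Sort the longitudes: -174.912°, -148.819°, -148.290°, -132.413°, +140.140°, +147.675°.
Eastward gaps between consecutive values (wrapping around): 26.093°, 0.529°, 15.877°, 272.553°, 7.535°, 37.413°.
Largest gap = 272.553° ⇒ minimal covering band is its complement: 360° − 272.553° = 87.447°.
Band runs from +140.140° eastward to -132.413°, crossing the antimeridian.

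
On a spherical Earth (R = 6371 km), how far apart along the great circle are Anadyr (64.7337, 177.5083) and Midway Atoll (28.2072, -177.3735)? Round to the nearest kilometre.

Δλ = -177.3735 − 177.5083 = -354.8818°; wrapped into (−180°, 180°]: 5.1182°.
Δφ = 28.2072 − 64.7337 = -36.5265°.
a = sin²(Δφ/2) + cos φ₁ · cos φ₂ · sin²(Δλ/2) = 0.098959.
c = 2·atan2(√a, √(1−a)) = 0.64002 rad → d = 6371·c ≈ 4077.59 km.

4078 km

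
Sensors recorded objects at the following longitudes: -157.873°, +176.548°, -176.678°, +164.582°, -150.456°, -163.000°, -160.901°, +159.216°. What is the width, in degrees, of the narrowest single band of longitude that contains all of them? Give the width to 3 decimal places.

50.328°

Sort the longitudes: -176.678°, -163.000°, -160.901°, -157.873°, -150.456°, +159.216°, +164.582°, +176.548°.
Eastward gaps between consecutive values (wrapping around): 13.678°, 2.099°, 3.028°, 7.417°, 309.672°, 5.366°, 11.966°, 6.774°.
Largest gap = 309.672° ⇒ minimal covering band is its complement: 360° − 309.672° = 50.328°.
Band runs from +159.216° eastward to -150.456°, crossing the antimeridian.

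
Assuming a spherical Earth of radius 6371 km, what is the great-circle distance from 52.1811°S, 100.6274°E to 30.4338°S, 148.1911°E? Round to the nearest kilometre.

Δλ = 148.1911 − 100.6274 = 47.5637°.
Δφ = -30.4338 − -52.1811 = 21.7473°.
a = sin²(Δφ/2) + cos φ₁ · cos φ₂ · sin²(Δλ/2) = 0.121558.
c = 2·atan2(√a, √(1−a)) = 0.71226 rad → d = 6371·c ≈ 4537.84 km.

4538 km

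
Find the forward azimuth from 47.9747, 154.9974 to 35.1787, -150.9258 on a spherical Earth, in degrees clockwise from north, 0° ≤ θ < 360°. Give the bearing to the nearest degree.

87°

Δλ = -150.9258 − 154.9974 = -305.9232°; wrapped into (−180°, 180°]: 54.0768°.
θ = atan2( sin Δλ · cos φ₂ , cos φ₁ · sin φ₂ − sin φ₁ · cos φ₂ · cos Δλ )
  = atan2(0.66190, 0.02946) = 87.451° → normalised to [0°, 360°): 87.451°.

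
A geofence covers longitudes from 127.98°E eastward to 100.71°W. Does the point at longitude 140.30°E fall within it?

Yes

Band width going east from +127.98° to -100.71°: ((-100.71 − 127.98) mod 360) = 131.31°.
Offset of +140.30° east of the west edge: ((140.30 − 127.98) mod 360) = 12.32°.
12.32° ≤ 131.31° ⇒ inside.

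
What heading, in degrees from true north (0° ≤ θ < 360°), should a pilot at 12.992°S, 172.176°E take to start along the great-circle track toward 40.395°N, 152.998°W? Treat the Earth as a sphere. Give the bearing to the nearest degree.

29°

Δλ = -152.998 − 172.176 = -325.174°; wrapped into (−180°, 180°]: 34.826°.
θ = atan2( sin Δλ · cos φ₂ , cos φ₁ · sin φ₂ − sin φ₁ · cos φ₂ · cos Δλ )
  = atan2(0.43494, 0.77202) = 29.396° → normalised to [0°, 360°): 29.396°.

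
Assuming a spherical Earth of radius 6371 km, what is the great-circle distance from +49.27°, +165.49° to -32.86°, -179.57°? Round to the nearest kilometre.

Δλ = -179.57 − 165.49 = -345.06°; wrapped into (−180°, 180°]: 14.94°.
Δφ = -32.86 − 49.27 = -82.13°.
a = sin²(Δφ/2) + cos φ₁ · cos φ₂ · sin²(Δλ/2) = 0.440801.
c = 2·atan2(√a, √(1−a)) = 1.45212 rad → d = 6371·c ≈ 9251.45 km.

9251 km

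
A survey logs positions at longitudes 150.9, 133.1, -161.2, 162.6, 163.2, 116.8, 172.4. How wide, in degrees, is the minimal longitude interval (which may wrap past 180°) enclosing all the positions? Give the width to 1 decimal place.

82.0°

Sort the longitudes: -161.2°, +116.8°, +133.1°, +150.9°, +162.6°, +163.2°, +172.4°.
Eastward gaps between consecutive values (wrapping around): 278.0°, 16.3°, 17.8°, 11.7°, 0.6°, 9.2°, 26.4°.
Largest gap = 278.0° ⇒ minimal covering band is its complement: 360° − 278.0° = 82.0°.
Band runs from +116.8° eastward to -161.2°, crossing the antimeridian.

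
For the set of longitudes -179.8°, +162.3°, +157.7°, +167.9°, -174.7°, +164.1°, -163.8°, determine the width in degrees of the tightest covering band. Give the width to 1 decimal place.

38.5°

Sort the longitudes: -179.8°, -174.7°, -163.8°, +157.7°, +162.3°, +164.1°, +167.9°.
Eastward gaps between consecutive values (wrapping around): 5.1°, 10.9°, 321.5°, 4.6°, 1.8°, 3.8°, 12.3°.
Largest gap = 321.5° ⇒ minimal covering band is its complement: 360° − 321.5° = 38.5°.
Band runs from +157.7° eastward to -163.8°, crossing the antimeridian.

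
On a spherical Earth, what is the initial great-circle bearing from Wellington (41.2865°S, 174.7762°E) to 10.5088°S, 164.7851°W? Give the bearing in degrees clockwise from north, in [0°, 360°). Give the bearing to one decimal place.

Δλ = -164.7851 − 174.7762 = -339.5613°; wrapped into (−180°, 180°]: 20.4387°.
θ = atan2( sin Δλ · cos φ₂ , cos φ₁ · sin φ₂ − sin φ₁ · cos φ₂ · cos Δλ )
  = atan2(0.34335, 0.47087) = 36.099° → normalised to [0°, 360°): 36.099°.

36.1°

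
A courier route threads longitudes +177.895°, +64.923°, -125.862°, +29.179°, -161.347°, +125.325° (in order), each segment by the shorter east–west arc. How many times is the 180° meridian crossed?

Leg 1: +177.895° → +64.923°, shortest Δλ = -112.972° (west) — does not cross 180°.
Leg 2: +64.923° → -125.862°, shortest Δλ = 169.215° (east) — crosses 180°.
Leg 3: -125.862° → +29.179°, shortest Δλ = 155.041° (east) — does not cross 180°.
Leg 4: +29.179° → -161.347°, shortest Δλ = 169.474° (east) — crosses 180°.
Leg 5: -161.347° → +125.325°, shortest Δλ = -73.328° (west) — crosses 180°.
Total crossings: 3.

3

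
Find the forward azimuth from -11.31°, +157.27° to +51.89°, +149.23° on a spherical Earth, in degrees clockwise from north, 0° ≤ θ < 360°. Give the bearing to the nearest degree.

Δλ = 149.23 − 157.27 = -8.04°.
θ = atan2( sin Δλ · cos φ₂ , cos φ₁ · sin φ₂ − sin φ₁ · cos φ₂ · cos Δλ )
  = atan2(-0.08632, 0.89140) = -5.531° → normalised to [0°, 360°): 354.469°.

354°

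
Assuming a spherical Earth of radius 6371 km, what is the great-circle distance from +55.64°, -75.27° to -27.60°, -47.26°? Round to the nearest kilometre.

Δλ = -47.26 − -75.27 = 28.01°.
Δφ = -27.60 − 55.64 = -83.24°.
a = sin²(Δφ/2) + cos φ₁ · cos φ₂ · sin²(Δλ/2) = 0.470438.
c = 2·atan2(√a, √(1−a)) = 1.51164 rad → d = 6371·c ≈ 9630.64 km.

9631 km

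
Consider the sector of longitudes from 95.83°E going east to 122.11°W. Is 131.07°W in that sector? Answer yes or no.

Yes

Band width going east from +95.83° to -122.11°: ((-122.11 − 95.83) mod 360) = 142.06°.
Offset of -131.07° east of the west edge: ((-131.07 − 95.83) mod 360) = 133.10°.
133.10° ≤ 142.06° ⇒ inside.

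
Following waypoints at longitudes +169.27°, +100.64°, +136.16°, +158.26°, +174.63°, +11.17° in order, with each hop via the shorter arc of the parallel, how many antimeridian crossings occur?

Leg 1: +169.27° → +100.64°, shortest Δλ = -68.63° (west) — does not cross 180°.
Leg 2: +100.64° → +136.16°, shortest Δλ = 35.52° (east) — does not cross 180°.
Leg 3: +136.16° → +158.26°, shortest Δλ = 22.1° (east) — does not cross 180°.
Leg 4: +158.26° → +174.63°, shortest Δλ = 16.37° (east) — does not cross 180°.
Leg 5: +174.63° → +11.17°, shortest Δλ = -163.46° (west) — does not cross 180°.
Total crossings: 0.

0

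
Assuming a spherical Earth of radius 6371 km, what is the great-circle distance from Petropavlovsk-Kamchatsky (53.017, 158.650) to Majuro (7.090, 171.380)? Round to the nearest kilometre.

5236 km

Δλ = 171.380 − 158.650 = 12.730°.
Δφ = 7.090 − 53.017 = -45.927°.
a = sin²(Δφ/2) + cos φ₁ · cos φ₂ · sin²(Δλ/2) = 0.159550.
c = 2·atan2(√a, √(1−a)) = 0.82181 rad → d = 6371·c ≈ 5235.72 km.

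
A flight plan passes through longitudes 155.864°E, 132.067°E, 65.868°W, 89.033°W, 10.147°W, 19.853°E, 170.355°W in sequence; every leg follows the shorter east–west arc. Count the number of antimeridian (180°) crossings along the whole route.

2

Leg 1: +155.864° → +132.067°, shortest Δλ = -23.797° (west) — does not cross 180°.
Leg 2: +132.067° → -65.868°, shortest Δλ = 162.065° (east) — crosses 180°.
Leg 3: -65.868° → -89.033°, shortest Δλ = -23.165° (west) — does not cross 180°.
Leg 4: -89.033° → -10.147°, shortest Δλ = 78.886° (east) — does not cross 180°.
Leg 5: -10.147° → +19.853°, shortest Δλ = 30.0° (east) — does not cross 180°.
Leg 6: +19.853° → -170.355°, shortest Δλ = 169.792° (east) — crosses 180°.
Total crossings: 2.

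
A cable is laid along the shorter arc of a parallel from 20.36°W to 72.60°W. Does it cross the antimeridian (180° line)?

No

Signed shortest Δλ = ((-72.60 − -20.36 + 180) mod 360) − 180 = -52.24°.
Going west by 52.24° from -20.36° reaches -72.60° without touching 180°.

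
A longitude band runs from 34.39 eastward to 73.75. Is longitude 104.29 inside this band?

Band width going east from +34.39° to +73.75°: ((73.75 − 34.39) mod 360) = 39.36°.
Offset of +104.29° east of the west edge: ((104.29 − 34.39) mod 360) = 69.90°.
69.90° > 39.36° ⇒ outside.

No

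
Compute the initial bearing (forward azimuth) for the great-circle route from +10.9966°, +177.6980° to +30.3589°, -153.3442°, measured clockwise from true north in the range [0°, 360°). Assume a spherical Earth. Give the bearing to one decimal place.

49.9°

Δλ = -153.3442 − 177.6980 = -331.0422°; wrapped into (−180°, 180°]: 28.9578°.
θ = atan2( sin Δλ · cos φ₂ , cos φ₁ · sin φ₂ − sin φ₁ · cos φ₂ · cos Δλ )
  = atan2(0.41777, 0.35212) = 49.874° → normalised to [0°, 360°): 49.874°.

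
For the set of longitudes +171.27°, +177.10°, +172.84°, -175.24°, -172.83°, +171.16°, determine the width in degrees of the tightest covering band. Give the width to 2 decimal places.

16.01°

Sort the longitudes: -175.24°, -172.83°, +171.16°, +171.27°, +172.84°, +177.10°.
Eastward gaps between consecutive values (wrapping around): 2.41°, 343.99°, 0.11°, 1.57°, 4.26°, 7.66°.
Largest gap = 343.99° ⇒ minimal covering band is its complement: 360° − 343.99° = 16.01°.
Band runs from +171.16° eastward to -172.83°, crossing the antimeridian.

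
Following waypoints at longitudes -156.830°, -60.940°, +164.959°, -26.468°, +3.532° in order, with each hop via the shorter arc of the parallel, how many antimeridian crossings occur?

Leg 1: -156.830° → -60.940°, shortest Δλ = 95.89° (east) — does not cross 180°.
Leg 2: -60.940° → +164.959°, shortest Δλ = -134.101° (west) — crosses 180°.
Leg 3: +164.959° → -26.468°, shortest Δλ = 168.573° (east) — crosses 180°.
Leg 4: -26.468° → +3.532°, shortest Δλ = 30.0° (east) — does not cross 180°.
Total crossings: 2.

2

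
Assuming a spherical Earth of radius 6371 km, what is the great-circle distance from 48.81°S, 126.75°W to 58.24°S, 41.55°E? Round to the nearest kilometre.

Δλ = 41.55 − -126.75 = 168.30°.
Δφ = -58.24 − -48.81 = -9.43°.
a = sin²(Δφ/2) + cos φ₁ · cos φ₂ · sin²(Δλ/2) = 0.349796.
c = 2·atan2(√a, √(1−a)) = 1.26568 rad → d = 6371·c ≈ 8063.62 km.

8064 km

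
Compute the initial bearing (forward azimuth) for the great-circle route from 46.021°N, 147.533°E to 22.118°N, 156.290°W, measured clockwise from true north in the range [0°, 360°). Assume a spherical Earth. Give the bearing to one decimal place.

Δλ = -156.290 − 147.533 = -303.823°; wrapped into (−180°, 180°]: 56.177°.
θ = atan2( sin Δλ · cos φ₂ , cos φ₁ · sin φ₂ − sin φ₁ · cos φ₂ · cos Δλ )
  = atan2(0.76963, -0.10962) = 98.106° → normalised to [0°, 360°): 98.106°.

98.1°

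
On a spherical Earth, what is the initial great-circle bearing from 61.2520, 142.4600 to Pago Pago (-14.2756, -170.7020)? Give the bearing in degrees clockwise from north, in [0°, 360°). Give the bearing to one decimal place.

Δλ = -170.7020 − 142.4600 = -313.1620°; wrapped into (−180°, 180°]: 46.8380°.
θ = atan2( sin Δλ · cos φ₂ , cos φ₁ · sin φ₂ − sin φ₁ · cos φ₂ · cos Δλ )
  = atan2(0.70690, -0.69983) = 134.712° → normalised to [0°, 360°): 134.712°.

134.7°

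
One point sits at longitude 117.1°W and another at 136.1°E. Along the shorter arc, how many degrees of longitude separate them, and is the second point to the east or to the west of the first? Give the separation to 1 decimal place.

Raw difference: 136.1 − -117.1 = 253.2°.
Normalise into (−180°, 180°]: 253.2° − 360° = -106.8°.
Negative ⇒ the second point lies to the west; separation 106.8°.

106.8° west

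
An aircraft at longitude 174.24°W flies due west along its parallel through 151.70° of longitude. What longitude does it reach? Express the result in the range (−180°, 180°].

34.06°E

Start at -174.24°; shift −151.70° → -325.94°.
-325.94° lies outside (−180°, 180°]; add 360° → +34.06°.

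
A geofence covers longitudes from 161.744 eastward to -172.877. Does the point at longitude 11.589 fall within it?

Band width going east from +161.744° to -172.877°: ((-172.877 − 161.744) mod 360) = 25.379°.
Offset of +11.589° east of the west edge: ((11.589 − 161.744) mod 360) = 209.845°.
209.845° > 25.379° ⇒ outside.

No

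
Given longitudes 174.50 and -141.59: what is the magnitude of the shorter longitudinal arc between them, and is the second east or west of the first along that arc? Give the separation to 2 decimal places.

43.91° east

Raw difference: -141.59 − 174.50 = -316.09°.
Normalise into (−180°, 180°]: -316.09° + 360° = 43.91°.
Positive ⇒ the second point lies to the east; separation 43.91°.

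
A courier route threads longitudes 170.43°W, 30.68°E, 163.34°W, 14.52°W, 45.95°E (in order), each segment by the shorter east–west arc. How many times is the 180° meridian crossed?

Leg 1: -170.43° → +30.68°, shortest Δλ = -158.89° (west) — crosses 180°.
Leg 2: +30.68° → -163.34°, shortest Δλ = 165.98° (east) — crosses 180°.
Leg 3: -163.34° → -14.52°, shortest Δλ = 148.82° (east) — does not cross 180°.
Leg 4: -14.52° → +45.95°, shortest Δλ = 60.47° (east) — does not cross 180°.
Total crossings: 2.

2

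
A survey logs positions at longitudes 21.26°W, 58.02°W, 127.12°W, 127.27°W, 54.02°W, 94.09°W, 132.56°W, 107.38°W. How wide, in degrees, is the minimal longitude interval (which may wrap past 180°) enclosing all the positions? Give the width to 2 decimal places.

111.30°

Sort the longitudes: -132.56°, -127.27°, -127.12°, -107.38°, -94.09°, -58.02°, -54.02°, -21.26°.
Eastward gaps between consecutive values (wrapping around): 5.29°, 0.15°, 19.74°, 13.29°, 36.07°, 4.00°, 32.76°, 248.70°.
Largest gap = 248.70° ⇒ minimal covering band is its complement: 360° − 248.70° = 111.30°.
Band runs from -132.56° eastward to -21.26°.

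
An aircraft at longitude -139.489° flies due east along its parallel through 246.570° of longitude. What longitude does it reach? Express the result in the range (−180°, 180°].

Start at -139.489°; shift +246.570° → +107.081°.
+107.081° already lies in (−180°, 180°].

+107.081°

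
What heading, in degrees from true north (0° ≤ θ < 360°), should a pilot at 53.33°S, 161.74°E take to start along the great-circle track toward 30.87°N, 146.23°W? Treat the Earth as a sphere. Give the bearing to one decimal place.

42.8°

Δλ = -146.23 − 161.74 = -307.97°; wrapped into (−180°, 180°]: 52.03°.
θ = atan2( sin Δλ · cos φ₂ , cos φ₁ · sin φ₂ − sin φ₁ · cos φ₂ · cos Δλ )
  = atan2(0.67665, 0.73000) = 42.828° → normalised to [0°, 360°): 42.828°.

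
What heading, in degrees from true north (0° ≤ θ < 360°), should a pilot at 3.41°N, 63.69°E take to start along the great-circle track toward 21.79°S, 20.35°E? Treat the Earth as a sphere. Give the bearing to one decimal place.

Δλ = 20.35 − 63.69 = -43.34°.
θ = atan2( sin Δλ · cos φ₂ , cos φ₁ · sin φ₂ − sin φ₁ · cos φ₂ · cos Δλ )
  = atan2(-0.63729, -0.41072) = -122.801° → normalised to [0°, 360°): 237.199°.

237.2°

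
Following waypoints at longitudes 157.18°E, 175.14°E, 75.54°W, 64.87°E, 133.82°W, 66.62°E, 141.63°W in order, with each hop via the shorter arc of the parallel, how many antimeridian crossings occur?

Leg 1: +157.18° → +175.14°, shortest Δλ = 17.96° (east) — does not cross 180°.
Leg 2: +175.14° → -75.54°, shortest Δλ = 109.32° (east) — crosses 180°.
Leg 3: -75.54° → +64.87°, shortest Δλ = 140.41° (east) — does not cross 180°.
Leg 4: +64.87° → -133.82°, shortest Δλ = 161.31° (east) — crosses 180°.
Leg 5: -133.82° → +66.62°, shortest Δλ = -159.56° (west) — crosses 180°.
Leg 6: +66.62° → -141.63°, shortest Δλ = 151.75° (east) — crosses 180°.
Total crossings: 4.

4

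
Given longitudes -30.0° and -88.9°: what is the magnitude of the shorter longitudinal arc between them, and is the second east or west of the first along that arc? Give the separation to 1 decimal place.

Raw difference: -88.9 − -30.0 = -58.9°.
Normalise into (−180°, 180°]: -58.9° stays -58.9°.
Negative ⇒ the second point lies to the west; separation 58.9°.

58.9° west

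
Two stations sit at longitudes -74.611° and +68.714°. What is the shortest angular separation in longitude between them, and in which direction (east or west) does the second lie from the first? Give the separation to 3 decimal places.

143.325° east

Raw difference: 68.714 − -74.611 = 143.325°.
Normalise into (−180°, 180°]: 143.325° stays 143.325°.
Positive ⇒ the second point lies to the east; separation 143.325°.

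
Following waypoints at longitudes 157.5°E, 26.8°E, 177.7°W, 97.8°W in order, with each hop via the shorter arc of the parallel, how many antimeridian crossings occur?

1

Leg 1: +157.5° → +26.8°, shortest Δλ = -130.7° (west) — does not cross 180°.
Leg 2: +26.8° → -177.7°, shortest Δλ = 155.5° (east) — crosses 180°.
Leg 3: -177.7° → -97.8°, shortest Δλ = 79.9° (east) — does not cross 180°.
Total crossings: 1.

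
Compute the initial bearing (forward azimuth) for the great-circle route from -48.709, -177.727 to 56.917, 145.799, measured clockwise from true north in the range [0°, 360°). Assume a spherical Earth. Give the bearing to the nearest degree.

Δλ = 145.799 − -177.727 = 323.526°; wrapped into (−180°, 180°]: -36.474°.
θ = atan2( sin Δλ · cos φ₂ , cos φ₁ · sin φ₂ − sin φ₁ · cos φ₂ · cos Δλ )
  = atan2(-0.32449, 0.88271) = -20.184° → normalised to [0°, 360°): 339.816°.

340°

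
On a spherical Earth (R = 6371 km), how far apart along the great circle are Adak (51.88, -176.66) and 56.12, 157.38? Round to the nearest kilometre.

Δλ = 157.38 − -176.66 = 334.04°; wrapped into (−180°, 180°]: -25.96°.
Δφ = 56.12 − 51.88 = 4.24°.
a = sin²(Δφ/2) + cos φ₁ · cos φ₂ · sin²(Δλ/2) = 0.018729.
c = 2·atan2(√a, √(1−a)) = 0.27457 rad → d = 6371·c ≈ 1749.31 km.

1749 km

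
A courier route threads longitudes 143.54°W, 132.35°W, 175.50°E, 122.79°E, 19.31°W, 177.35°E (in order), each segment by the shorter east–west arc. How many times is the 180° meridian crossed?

2

Leg 1: -143.54° → -132.35°, shortest Δλ = 11.19° (east) — does not cross 180°.
Leg 2: -132.35° → +175.50°, shortest Δλ = -52.15° (west) — crosses 180°.
Leg 3: +175.50° → +122.79°, shortest Δλ = -52.71° (west) — does not cross 180°.
Leg 4: +122.79° → -19.31°, shortest Δλ = -142.1° (west) — does not cross 180°.
Leg 5: -19.31° → +177.35°, shortest Δλ = -163.34° (west) — crosses 180°.
Total crossings: 2.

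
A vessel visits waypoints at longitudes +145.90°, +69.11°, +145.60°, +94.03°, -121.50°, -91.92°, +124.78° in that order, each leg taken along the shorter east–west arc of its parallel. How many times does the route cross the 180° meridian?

2

Leg 1: +145.90° → +69.11°, shortest Δλ = -76.79° (west) — does not cross 180°.
Leg 2: +69.11° → +145.60°, shortest Δλ = 76.49° (east) — does not cross 180°.
Leg 3: +145.60° → +94.03°, shortest Δλ = -51.57° (west) — does not cross 180°.
Leg 4: +94.03° → -121.50°, shortest Δλ = 144.47° (east) — crosses 180°.
Leg 5: -121.50° → -91.92°, shortest Δλ = 29.58° (east) — does not cross 180°.
Leg 6: -91.92° → +124.78°, shortest Δλ = -143.3° (west) — crosses 180°.
Total crossings: 2.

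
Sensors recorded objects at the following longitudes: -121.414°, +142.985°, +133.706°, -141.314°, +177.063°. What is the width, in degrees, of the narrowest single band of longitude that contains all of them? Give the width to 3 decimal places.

Sort the longitudes: -141.314°, -121.414°, +133.706°, +142.985°, +177.063°.
Eastward gaps between consecutive values (wrapping around): 19.900°, 255.120°, 9.279°, 34.078°, 41.623°.
Largest gap = 255.120° ⇒ minimal covering band is its complement: 360° − 255.120° = 104.880°.
Band runs from +133.706° eastward to -121.414°, crossing the antimeridian.

104.880°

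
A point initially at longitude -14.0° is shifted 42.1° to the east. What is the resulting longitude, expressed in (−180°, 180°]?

+28.1°

Start at -14.0°; shift +42.1° → +28.1°.
+28.1° already lies in (−180°, 180°].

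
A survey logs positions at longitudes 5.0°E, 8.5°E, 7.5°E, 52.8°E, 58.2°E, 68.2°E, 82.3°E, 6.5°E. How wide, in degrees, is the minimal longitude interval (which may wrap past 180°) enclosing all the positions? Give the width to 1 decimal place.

77.3°

Sort the longitudes: +5.0°, +6.5°, +7.5°, +8.5°, +52.8°, +58.2°, +68.2°, +82.3°.
Eastward gaps between consecutive values (wrapping around): 1.5°, 1.0°, 1.0°, 44.3°, 5.4°, 10.0°, 14.1°, 282.7°.
Largest gap = 282.7° ⇒ minimal covering band is its complement: 360° − 282.7° = 77.3°.
Band runs from +5.0° eastward to +82.3°.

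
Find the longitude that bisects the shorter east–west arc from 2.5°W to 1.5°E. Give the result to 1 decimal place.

0.5°W

Signed shortest Δλ from -2.5° to +1.5° is +4.0°.
Midpoint longitude = -2.5° + (+4.0°)/2 = -2.5° + 2.0° = -0.5°.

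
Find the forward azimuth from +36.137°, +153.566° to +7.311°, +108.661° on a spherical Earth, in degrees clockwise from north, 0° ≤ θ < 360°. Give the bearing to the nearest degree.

246°

Δλ = 108.661 − 153.566 = -44.905°.
θ = atan2( sin Δλ · cos φ₂ , cos φ₁ · sin φ₂ − sin φ₁ · cos φ₂ · cos Δλ )
  = atan2(-0.70019, -0.31152) = -113.984° → normalised to [0°, 360°): 246.016°.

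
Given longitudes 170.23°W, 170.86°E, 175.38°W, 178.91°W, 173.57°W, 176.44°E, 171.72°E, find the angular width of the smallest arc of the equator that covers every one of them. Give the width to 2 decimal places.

Sort the longitudes: -178.91°, -175.38°, -173.57°, -170.23°, +170.86°, +171.72°, +176.44°.
Eastward gaps between consecutive values (wrapping around): 3.53°, 1.81°, 3.34°, 341.09°, 0.86°, 4.72°, 4.65°.
Largest gap = 341.09° ⇒ minimal covering band is its complement: 360° − 341.09° = 18.91°.
Band runs from +170.86° eastward to -170.23°, crossing the antimeridian.

18.91°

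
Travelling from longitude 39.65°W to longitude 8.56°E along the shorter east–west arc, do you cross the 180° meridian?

Signed shortest Δλ = ((8.56 − -39.65 + 180) mod 360) − 180 = 48.21°.
Going east by 48.21° from -39.65° reaches +8.56° without touching 180°.

No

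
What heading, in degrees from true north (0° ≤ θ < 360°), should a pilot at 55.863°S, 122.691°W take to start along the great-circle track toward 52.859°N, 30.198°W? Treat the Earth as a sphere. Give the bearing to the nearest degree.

Δλ = -30.198 − -122.691 = 92.493°.
θ = atan2( sin Δλ · cos φ₂ , cos φ₁ · sin φ₂ − sin φ₁ · cos φ₂ · cos Δλ )
  = atan2(0.60321, 0.42560) = 54.794° → normalised to [0°, 360°): 54.794°.

55°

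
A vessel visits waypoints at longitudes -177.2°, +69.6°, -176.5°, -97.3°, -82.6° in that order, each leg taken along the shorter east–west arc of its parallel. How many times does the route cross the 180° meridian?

2

Leg 1: -177.2° → +69.6°, shortest Δλ = -113.2° (west) — crosses 180°.
Leg 2: +69.6° → -176.5°, shortest Δλ = 113.9° (east) — crosses 180°.
Leg 3: -176.5° → -97.3°, shortest Δλ = 79.2° (east) — does not cross 180°.
Leg 4: -97.3° → -82.6°, shortest Δλ = 14.7° (east) — does not cross 180°.
Total crossings: 2.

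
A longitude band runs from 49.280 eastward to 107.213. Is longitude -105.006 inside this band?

Band width going east from +49.280° to +107.213°: ((107.213 − 49.280) mod 360) = 57.933°.
Offset of -105.006° east of the west edge: ((-105.006 − 49.280) mod 360) = 205.714°.
205.714° > 57.933° ⇒ outside.

No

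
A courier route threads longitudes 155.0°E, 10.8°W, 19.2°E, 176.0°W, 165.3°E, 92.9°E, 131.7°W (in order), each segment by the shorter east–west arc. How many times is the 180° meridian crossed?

3

Leg 1: +155.0° → -10.8°, shortest Δλ = -165.8° (west) — does not cross 180°.
Leg 2: -10.8° → +19.2°, shortest Δλ = 30.0° (east) — does not cross 180°.
Leg 3: +19.2° → -176.0°, shortest Δλ = 164.8° (east) — crosses 180°.
Leg 4: -176.0° → +165.3°, shortest Δλ = -18.7° (west) — crosses 180°.
Leg 5: +165.3° → +92.9°, shortest Δλ = -72.4° (west) — does not cross 180°.
Leg 6: +92.9° → -131.7°, shortest Δλ = 135.4° (east) — crosses 180°.
Total crossings: 3.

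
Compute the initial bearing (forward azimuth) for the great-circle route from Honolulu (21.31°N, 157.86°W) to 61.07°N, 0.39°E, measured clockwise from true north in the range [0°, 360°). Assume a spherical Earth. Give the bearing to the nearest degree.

10°

Δλ = 0.39 − -157.86 = 158.25°.
θ = atan2( sin Δλ · cos φ₂ , cos φ₁ · sin φ₂ − sin φ₁ · cos φ₂ · cos Δλ )
  = atan2(0.17925, 0.97865) = 10.379° → normalised to [0°, 360°): 10.379°.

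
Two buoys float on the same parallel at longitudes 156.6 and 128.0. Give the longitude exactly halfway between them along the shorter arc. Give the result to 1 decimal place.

+142.3°

Signed shortest Δλ from +156.6° to +128.0° is -28.6°.
Midpoint longitude = +156.6° + (-28.6°)/2 = +156.6° − 14.3° = +142.3°.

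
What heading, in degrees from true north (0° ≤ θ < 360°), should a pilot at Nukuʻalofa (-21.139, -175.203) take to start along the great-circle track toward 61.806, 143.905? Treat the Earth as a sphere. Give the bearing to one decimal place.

Δλ = 143.905 − -175.203 = 319.108°; wrapped into (−180°, 180°]: -40.892°.
θ = atan2( sin Δλ · cos φ₂ , cos φ₁ · sin φ₂ − sin φ₁ · cos φ₂ · cos Δλ )
  = atan2(-0.30929, 0.95085) = -18.019° → normalised to [0°, 360°): 341.981°.

342.0°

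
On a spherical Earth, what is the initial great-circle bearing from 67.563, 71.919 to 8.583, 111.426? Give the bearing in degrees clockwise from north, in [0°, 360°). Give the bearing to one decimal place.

135.9°

Δλ = 111.426 − 71.919 = 39.507°.
θ = atan2( sin Δλ · cos φ₂ , cos φ₁ · sin φ₂ − sin φ₁ · cos φ₂ · cos Δλ )
  = atan2(0.62905, -0.64819) = 135.859° → normalised to [0°, 360°): 135.859°.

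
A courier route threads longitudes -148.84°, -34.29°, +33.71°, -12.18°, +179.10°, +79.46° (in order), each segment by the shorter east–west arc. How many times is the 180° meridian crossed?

Leg 1: -148.84° → -34.29°, shortest Δλ = 114.55° (east) — does not cross 180°.
Leg 2: -34.29° → +33.71°, shortest Δλ = 68.0° (east) — does not cross 180°.
Leg 3: +33.71° → -12.18°, shortest Δλ = -45.89° (west) — does not cross 180°.
Leg 4: -12.18° → +179.10°, shortest Δλ = -168.72° (west) — crosses 180°.
Leg 5: +179.10° → +79.46°, shortest Δλ = -99.64° (west) — does not cross 180°.
Total crossings: 1.

1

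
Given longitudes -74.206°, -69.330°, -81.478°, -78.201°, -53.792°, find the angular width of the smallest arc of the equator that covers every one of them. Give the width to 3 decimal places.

Sort the longitudes: -81.478°, -78.201°, -74.206°, -69.330°, -53.792°.
Eastward gaps between consecutive values (wrapping around): 3.277°, 3.995°, 4.876°, 15.538°, 332.314°.
Largest gap = 332.314° ⇒ minimal covering band is its complement: 360° − 332.314° = 27.686°.
Band runs from -81.478° eastward to -53.792°.

27.686°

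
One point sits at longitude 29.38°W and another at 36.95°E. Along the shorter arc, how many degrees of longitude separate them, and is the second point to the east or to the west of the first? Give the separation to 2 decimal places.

Raw difference: 36.95 − -29.38 = 66.33°.
Normalise into (−180°, 180°]: 66.33° stays 66.33°.
Positive ⇒ the second point lies to the east; separation 66.33°.

66.33° east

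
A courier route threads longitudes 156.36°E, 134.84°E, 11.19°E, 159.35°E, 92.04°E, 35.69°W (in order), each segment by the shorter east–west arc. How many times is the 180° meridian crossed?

Leg 1: +156.36° → +134.84°, shortest Δλ = -21.52° (west) — does not cross 180°.
Leg 2: +134.84° → +11.19°, shortest Δλ = -123.65° (west) — does not cross 180°.
Leg 3: +11.19° → +159.35°, shortest Δλ = 148.16° (east) — does not cross 180°.
Leg 4: +159.35° → +92.04°, shortest Δλ = -67.31° (west) — does not cross 180°.
Leg 5: +92.04° → -35.69°, shortest Δλ = -127.73° (west) — does not cross 180°.
Total crossings: 0.

0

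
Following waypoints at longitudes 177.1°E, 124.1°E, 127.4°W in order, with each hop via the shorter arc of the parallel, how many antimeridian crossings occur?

Leg 1: +177.1° → +124.1°, shortest Δλ = -53.0° (west) — does not cross 180°.
Leg 2: +124.1° → -127.4°, shortest Δλ = 108.5° (east) — crosses 180°.
Total crossings: 1.

1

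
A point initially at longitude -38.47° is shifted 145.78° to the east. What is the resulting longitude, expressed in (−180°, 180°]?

Start at -38.47°; shift +145.78° → +107.31°.
+107.31° already lies in (−180°, 180°].

+107.31°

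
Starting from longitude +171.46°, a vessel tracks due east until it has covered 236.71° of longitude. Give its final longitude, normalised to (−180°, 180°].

+48.17°

Start at +171.46°; shift +236.71° → +408.17°.
+408.17° lies outside (−180°, 180°]; subtract 360° → +48.17°.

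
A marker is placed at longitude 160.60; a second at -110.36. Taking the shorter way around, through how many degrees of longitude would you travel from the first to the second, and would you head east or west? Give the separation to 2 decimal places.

89.04° east

Raw difference: -110.36 − 160.60 = -270.96°.
Normalise into (−180°, 180°]: -270.96° + 360° = 89.04°.
Positive ⇒ the second point lies to the east; separation 89.04°.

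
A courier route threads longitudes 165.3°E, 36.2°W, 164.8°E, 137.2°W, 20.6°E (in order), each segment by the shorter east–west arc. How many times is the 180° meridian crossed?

3

Leg 1: +165.3° → -36.2°, shortest Δλ = 158.5° (east) — crosses 180°.
Leg 2: -36.2° → +164.8°, shortest Δλ = -159.0° (west) — crosses 180°.
Leg 3: +164.8° → -137.2°, shortest Δλ = 58.0° (east) — crosses 180°.
Leg 4: -137.2° → +20.6°, shortest Δλ = 157.8° (east) — does not cross 180°.
Total crossings: 3.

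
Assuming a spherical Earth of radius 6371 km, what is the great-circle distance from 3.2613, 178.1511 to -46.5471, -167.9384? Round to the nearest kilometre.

5705 km

Δλ = -167.9384 − 178.1511 = -346.0895°; wrapped into (−180°, 180°]: 13.9105°.
Δφ = -46.5471 − 3.2613 = -49.8084°.
a = sin²(Δφ/2) + cos φ₁ · cos φ₂ · sin²(Δλ/2) = 0.187396.
c = 2·atan2(√a, √(1−a)) = 0.89540 rad → d = 6371·c ≈ 5704.58 km.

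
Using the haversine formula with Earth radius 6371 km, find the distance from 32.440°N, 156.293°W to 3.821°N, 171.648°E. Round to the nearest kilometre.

Δλ = 171.648 − -156.293 = 327.941°; wrapped into (−180°, 180°]: -32.059°.
Δφ = 3.821 − 32.440 = -28.619°.
a = sin²(Δφ/2) + cos φ₁ · cos φ₂ · sin²(Δλ/2) = 0.125295.
c = 2·atan2(√a, √(1−a)) = 0.72363 rad → d = 6371·c ≈ 4610.23 km.

4610 km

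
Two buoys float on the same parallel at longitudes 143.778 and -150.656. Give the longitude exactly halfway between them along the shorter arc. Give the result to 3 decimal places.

+176.561°

Signed shortest Δλ from +143.778° to -150.656° is +65.566°.
Midpoint longitude = +143.778° + (+65.566°)/2 = +143.778° + 32.783° = +176.561°.
(The naïve average (+143.778 + -150.656)/2 = -3.439° is on the wrong side of the globe.)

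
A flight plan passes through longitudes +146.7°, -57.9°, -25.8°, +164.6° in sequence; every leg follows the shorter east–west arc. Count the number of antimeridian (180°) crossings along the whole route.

Leg 1: +146.7° → -57.9°, shortest Δλ = 155.4° (east) — crosses 180°.
Leg 2: -57.9° → -25.8°, shortest Δλ = 32.1° (east) — does not cross 180°.
Leg 3: -25.8° → +164.6°, shortest Δλ = -169.6° (west) — crosses 180°.
Total crossings: 2.

2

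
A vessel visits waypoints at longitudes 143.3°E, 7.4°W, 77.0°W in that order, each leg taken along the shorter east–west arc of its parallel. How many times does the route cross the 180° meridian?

Leg 1: +143.3° → -7.4°, shortest Δλ = -150.7° (west) — does not cross 180°.
Leg 2: -7.4° → -77.0°, shortest Δλ = -69.6° (west) — does not cross 180°.
Total crossings: 0.

0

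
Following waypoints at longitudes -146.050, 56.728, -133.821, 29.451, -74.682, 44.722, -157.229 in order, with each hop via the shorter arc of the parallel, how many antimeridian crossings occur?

3

Leg 1: -146.050° → +56.728°, shortest Δλ = -157.222° (west) — crosses 180°.
Leg 2: +56.728° → -133.821°, shortest Δλ = 169.451° (east) — crosses 180°.
Leg 3: -133.821° → +29.451°, shortest Δλ = 163.272° (east) — does not cross 180°.
Leg 4: +29.451° → -74.682°, shortest Δλ = -104.133° (west) — does not cross 180°.
Leg 5: -74.682° → +44.722°, shortest Δλ = 119.404° (east) — does not cross 180°.
Leg 6: +44.722° → -157.229°, shortest Δλ = 158.049° (east) — crosses 180°.
Total crossings: 3.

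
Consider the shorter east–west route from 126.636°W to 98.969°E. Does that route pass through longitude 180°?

Yes

Naïve |98.969 − -126.636| = 225.605° > 180°, so the shorter arc goes the other way round — across 180°.
Signed shortest Δλ = ((98.969 − -126.636 + 180) mod 360) − 180 = -134.395°.
Going west by 134.395° from -126.636° passes through 180° before reaching +98.969°.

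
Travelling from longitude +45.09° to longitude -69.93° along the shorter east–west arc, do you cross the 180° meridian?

Signed shortest Δλ = ((-69.93 − 45.09 + 180) mod 360) − 180 = -115.02°.
Going west by 115.02° from +45.09° reaches -69.93° without touching 180°.

No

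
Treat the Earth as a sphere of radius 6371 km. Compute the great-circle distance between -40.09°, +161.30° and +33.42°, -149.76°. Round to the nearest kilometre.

Δλ = -149.76 − 161.30 = -311.06°; wrapped into (−180°, 180°]: 48.94°.
Δφ = 33.42 − -40.09 = 73.51°.
a = sin²(Δφ/2) + cos φ₁ · cos φ₂ · sin²(Δλ/2) = 0.467634.
c = 2·atan2(√a, √(1−a)) = 1.50602 rad → d = 6371·c ≈ 9594.84 km.

9595 km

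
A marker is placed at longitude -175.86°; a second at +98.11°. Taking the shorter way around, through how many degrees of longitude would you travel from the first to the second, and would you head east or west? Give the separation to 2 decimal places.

86.03° west

Raw difference: 98.11 − -175.86 = 273.97°.
Normalise into (−180°, 180°]: 273.97° − 360° = -86.03°.
Negative ⇒ the second point lies to the west; separation 86.03°.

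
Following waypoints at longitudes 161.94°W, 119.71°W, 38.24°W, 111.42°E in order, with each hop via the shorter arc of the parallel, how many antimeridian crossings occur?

Leg 1: -161.94° → -119.71°, shortest Δλ = 42.23° (east) — does not cross 180°.
Leg 2: -119.71° → -38.24°, shortest Δλ = 81.47° (east) — does not cross 180°.
Leg 3: -38.24° → +111.42°, shortest Δλ = 149.66° (east) — does not cross 180°.
Total crossings: 0.

0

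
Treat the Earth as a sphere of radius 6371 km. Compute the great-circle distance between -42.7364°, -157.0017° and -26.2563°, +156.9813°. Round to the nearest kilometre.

4530 km

Δλ = 156.9813 − -157.0017 = 313.9830°; wrapped into (−180°, 180°]: -46.0170°.
Δφ = -26.2563 − -42.7364 = 16.4801°.
a = sin²(Δφ/2) + cos φ₁ · cos φ₂ · sin²(Δλ/2) = 0.121176.
c = 2·atan2(√a, √(1−a)) = 0.71109 rad → d = 6371·c ≈ 4530.38 km.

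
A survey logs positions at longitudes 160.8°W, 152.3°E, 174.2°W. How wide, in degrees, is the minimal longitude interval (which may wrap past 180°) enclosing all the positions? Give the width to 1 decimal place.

46.9°

Sort the longitudes: -174.2°, -160.8°, +152.3°.
Eastward gaps between consecutive values (wrapping around): 13.4°, 313.1°, 33.5°.
Largest gap = 313.1° ⇒ minimal covering band is its complement: 360° − 313.1° = 46.9°.
Band runs from +152.3° eastward to -160.8°, crossing the antimeridian.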